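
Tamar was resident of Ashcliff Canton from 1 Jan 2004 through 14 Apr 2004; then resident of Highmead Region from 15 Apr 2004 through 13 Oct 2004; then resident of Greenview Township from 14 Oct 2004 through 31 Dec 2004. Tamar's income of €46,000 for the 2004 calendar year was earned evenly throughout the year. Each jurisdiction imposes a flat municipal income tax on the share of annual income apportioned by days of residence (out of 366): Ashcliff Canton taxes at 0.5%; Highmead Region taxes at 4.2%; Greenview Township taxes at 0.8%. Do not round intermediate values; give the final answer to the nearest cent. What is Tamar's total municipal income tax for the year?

€1,106.14

Ashcliff Canton, 1 Jan – 14 Apr 2004: 105 days → €46,000 × 0.5% × 105/366 = €65.9836
Highmead Region, 15 Apr – 13 Oct 2004: 182 days → €46,000 × 4.2% × 182/366 = €960.7213
Greenview Township, 14 Oct – 31 Dec 2004: 79 days → €46,000 × 0.8% × 79/366 = €79.4317
Total = €1,106.1366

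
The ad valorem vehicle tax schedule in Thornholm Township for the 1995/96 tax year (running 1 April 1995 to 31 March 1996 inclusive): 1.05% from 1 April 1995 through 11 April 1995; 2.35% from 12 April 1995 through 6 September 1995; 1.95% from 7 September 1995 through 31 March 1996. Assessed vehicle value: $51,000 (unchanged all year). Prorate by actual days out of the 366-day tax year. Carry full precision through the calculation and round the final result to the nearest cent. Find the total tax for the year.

1 April – 11 April 1995: 11 days at 1.05% → $51,000 × 1.05% × 11/366 = $16.0943
12 April – 6 September 1995: 148 days at 2.35% → $51,000 × 2.35% × 148/366 = $484.6393
7 September 1995 – 31 March 1996: 207 days at 1.95% → $51,000 × 1.95% × 207/366 = $562.4631
Total = $1,063.1967

$1,063.20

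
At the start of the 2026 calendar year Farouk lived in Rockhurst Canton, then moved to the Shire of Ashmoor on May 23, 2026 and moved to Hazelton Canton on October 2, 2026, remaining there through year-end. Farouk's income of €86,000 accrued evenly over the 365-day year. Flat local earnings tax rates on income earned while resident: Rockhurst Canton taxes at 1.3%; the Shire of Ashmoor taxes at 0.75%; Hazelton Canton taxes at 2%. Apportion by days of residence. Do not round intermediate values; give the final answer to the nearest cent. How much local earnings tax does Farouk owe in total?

Rockhurst Canton, January 1 – May 22, 2026: 142 days → €86,000 × 1.3% × 142/365 = €434.9479
The Shire of Ashmoor, May 23 – October 1, 2026: 132 days → €86,000 × 0.75% × 132/365 = €233.2603
Hazelton Canton, October 2 – December 31, 2026: 91 days → €86,000 × 2% × 91/365 = €428.8219
Total = €1,097.0301

€1,097.03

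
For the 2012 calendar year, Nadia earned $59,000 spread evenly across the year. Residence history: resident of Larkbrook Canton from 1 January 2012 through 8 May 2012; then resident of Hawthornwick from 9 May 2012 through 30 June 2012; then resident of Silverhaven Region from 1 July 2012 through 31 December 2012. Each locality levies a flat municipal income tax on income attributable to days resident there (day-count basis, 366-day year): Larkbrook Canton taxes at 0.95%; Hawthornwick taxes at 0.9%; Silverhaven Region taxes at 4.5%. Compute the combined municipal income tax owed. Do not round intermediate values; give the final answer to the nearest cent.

Larkbrook Canton, 1 January – 8 May 2012: 129 days → $59,000 × 0.95% × 129/366 = $197.5533
Hawthornwick, 9 May – 30 June 2012: 53 days → $59,000 × 0.9% × 53/366 = $76.8934
Silverhaven Region, 1 July – 31 December 2012: 184 days → $59,000 × 4.5% × 184/366 = $1,334.7541
Total = $1,609.2008

$1,609.20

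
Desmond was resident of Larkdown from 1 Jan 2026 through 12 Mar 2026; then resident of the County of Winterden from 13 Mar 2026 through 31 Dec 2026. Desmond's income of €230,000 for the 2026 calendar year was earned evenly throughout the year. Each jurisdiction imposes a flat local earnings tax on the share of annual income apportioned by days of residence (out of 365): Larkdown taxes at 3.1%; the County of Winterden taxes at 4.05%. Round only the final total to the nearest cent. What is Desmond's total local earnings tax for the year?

€8,889.97

Larkdown, 1 Jan – 12 Mar 2026: 71 days → €230,000 × 3.1% × 71/365 = €1,386.9315
The County of Winterden, 13 Mar – 31 Dec 2026: 294 days → €230,000 × 4.05% × 294/365 = €7,503.0411
Total = €8,889.9726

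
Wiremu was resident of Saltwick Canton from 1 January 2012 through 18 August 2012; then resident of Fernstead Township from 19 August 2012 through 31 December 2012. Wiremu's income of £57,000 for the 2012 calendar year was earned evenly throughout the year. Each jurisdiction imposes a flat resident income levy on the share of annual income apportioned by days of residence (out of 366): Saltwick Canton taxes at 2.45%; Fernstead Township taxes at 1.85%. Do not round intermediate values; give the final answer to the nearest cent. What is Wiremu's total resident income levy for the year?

Saltwick Canton, 1 January – 18 August 2012: 231 days → £57,000 × 2.45% × 231/366 = £881.3975
Fernstead Township, 19 August – 31 December 2012: 135 days → £57,000 × 1.85% × 135/366 = £388.9549
Total = £1,270.3525

£1,270.35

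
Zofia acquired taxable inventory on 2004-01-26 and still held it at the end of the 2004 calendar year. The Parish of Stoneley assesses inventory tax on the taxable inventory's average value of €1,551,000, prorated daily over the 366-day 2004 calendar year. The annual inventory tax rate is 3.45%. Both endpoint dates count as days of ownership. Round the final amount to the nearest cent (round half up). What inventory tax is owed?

Days held (2004-01-26 to 2004-12-31): 341 out of 366
Tax = €1,551,000 × 3.45% × 341/366 = €49,854.4795

€49,854.48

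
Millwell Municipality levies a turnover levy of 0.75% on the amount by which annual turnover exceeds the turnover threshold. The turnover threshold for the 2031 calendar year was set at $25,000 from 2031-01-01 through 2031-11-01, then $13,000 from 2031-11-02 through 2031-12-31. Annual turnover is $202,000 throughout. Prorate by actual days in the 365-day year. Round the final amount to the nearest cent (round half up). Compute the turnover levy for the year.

2031-01-01 to 2031-11-01: 305 days, exemption $25,000 → ($202,000 − $25,000) × 0.75% × 305/365 = $1,109.2808
2031-11-02 to 2031-12-31: 60 days, exemption $13,000 → ($202,000 − $13,000) × 0.75% × 60/365 = $233.0137
Total = $1,342.2945

$1,342.29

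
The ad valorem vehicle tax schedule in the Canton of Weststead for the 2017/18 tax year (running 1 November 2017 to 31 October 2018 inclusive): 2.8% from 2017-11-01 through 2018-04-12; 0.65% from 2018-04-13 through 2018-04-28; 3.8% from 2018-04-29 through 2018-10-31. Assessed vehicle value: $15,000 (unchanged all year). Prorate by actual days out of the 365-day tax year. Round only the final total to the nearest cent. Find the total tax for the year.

2017-11-01 to 2018-04-12: 163 days at 2.8% → $15,000 × 2.8% × 163/365 = $187.5616
2018-04-13 to 2018-04-28: 16 days at 0.65% → $15,000 × 0.65% × 16/365 = $4.2740
2018-04-29 to 2018-10-31: 186 days at 3.8% → $15,000 × 3.8% × 186/365 = $290.4658
Total = $482.3014

$482.30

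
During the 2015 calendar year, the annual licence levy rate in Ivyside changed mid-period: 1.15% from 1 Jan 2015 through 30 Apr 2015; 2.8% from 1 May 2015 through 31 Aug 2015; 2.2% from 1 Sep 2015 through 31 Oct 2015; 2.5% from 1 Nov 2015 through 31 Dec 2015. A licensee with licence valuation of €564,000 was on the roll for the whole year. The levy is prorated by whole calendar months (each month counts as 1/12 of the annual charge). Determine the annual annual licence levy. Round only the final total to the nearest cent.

€11,844.00

1 Jan – 30 Apr 2015: 4 months at 1.15% → €564,000 × 1.15% × 4/12 = €2,162.0000
1 May – 31 Aug 2015: 4 months at 2.8% → €564,000 × 2.8% × 4/12 = €5,264.0000
1 Sep – 31 Oct 2015: 2 months at 2.2% → €564,000 × 2.2% × 2/12 = €2,068.0000
1 Nov – 31 Dec 2015: 2 months at 2.5% → €564,000 × 2.5% × 2/12 = €2,350.0000
Total = €11,844.0000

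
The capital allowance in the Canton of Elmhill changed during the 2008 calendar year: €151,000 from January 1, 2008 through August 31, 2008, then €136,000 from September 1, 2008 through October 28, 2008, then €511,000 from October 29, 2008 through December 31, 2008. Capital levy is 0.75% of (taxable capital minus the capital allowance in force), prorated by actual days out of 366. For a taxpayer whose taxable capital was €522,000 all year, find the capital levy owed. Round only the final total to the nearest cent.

€2,328.20

January 1 – August 31, 2008: 244 days, exemption €151,000 → (€522,000 − €151,000) × 0.75% × 244/366 = €1,855.0000
September 1 – October 28, 2008: 58 days, exemption €136,000 → (€522,000 − €136,000) × 0.75% × 58/366 = €458.7705
October 29 – December 31, 2008: 64 days, exemption €511,000 → (€522,000 − €511,000) × 0.75% × 64/366 = €14.4262
Total = €2,328.1967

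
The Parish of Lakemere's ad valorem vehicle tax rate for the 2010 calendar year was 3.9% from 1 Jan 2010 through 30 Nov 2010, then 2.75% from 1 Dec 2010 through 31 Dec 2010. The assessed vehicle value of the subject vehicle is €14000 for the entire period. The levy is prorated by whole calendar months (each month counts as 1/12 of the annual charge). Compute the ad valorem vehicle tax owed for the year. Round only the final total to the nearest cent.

1 Jan – 30 Nov 2010: 11 months at 3.9% → €14000 × 3.9% × 11/12 = €500.5000
1 Dec – 31 Dec 2010: 1 month at 2.75% → €14000 × 2.75% × 1/12 = €32.0833
Total = €532.5833

€532.58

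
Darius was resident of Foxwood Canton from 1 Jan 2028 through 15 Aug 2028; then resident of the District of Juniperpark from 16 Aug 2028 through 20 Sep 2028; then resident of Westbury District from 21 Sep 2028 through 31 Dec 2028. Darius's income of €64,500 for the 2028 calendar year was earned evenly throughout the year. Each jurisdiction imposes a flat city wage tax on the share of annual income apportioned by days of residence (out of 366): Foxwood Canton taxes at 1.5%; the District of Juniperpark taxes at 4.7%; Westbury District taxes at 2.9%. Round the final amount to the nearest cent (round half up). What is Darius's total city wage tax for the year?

Foxwood Canton, 1 Jan – 15 Aug 2028: 228 days → €64,500 × 1.5% × 228/366 = €602.7049
The District of Juniperpark, 16 Aug – 20 Sep 2028: 36 days → €64,500 × 4.7% × 36/366 = €298.1803
Westbury District, 21 Sep – 31 Dec 2028: 102 days → €64,500 × 2.9% × 102/366 = €521.2869
Total = €1,422.1721

€1,422.17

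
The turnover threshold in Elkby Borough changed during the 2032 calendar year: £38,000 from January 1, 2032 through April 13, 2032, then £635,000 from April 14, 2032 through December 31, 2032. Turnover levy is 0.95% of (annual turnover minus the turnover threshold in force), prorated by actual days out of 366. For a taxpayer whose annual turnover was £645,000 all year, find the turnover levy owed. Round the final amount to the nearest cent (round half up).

January 1 – April 13, 2032: 104 days, exemption £38,000 → (£645,000 − £38,000) × 0.95% × 104/366 = £1,638.5683
April 14 – December 31, 2032: 262 days, exemption £635,000 → (£645,000 − £635,000) × 0.95% × 262/366 = £68.0055
Total = £1,706.5738

£1,706.57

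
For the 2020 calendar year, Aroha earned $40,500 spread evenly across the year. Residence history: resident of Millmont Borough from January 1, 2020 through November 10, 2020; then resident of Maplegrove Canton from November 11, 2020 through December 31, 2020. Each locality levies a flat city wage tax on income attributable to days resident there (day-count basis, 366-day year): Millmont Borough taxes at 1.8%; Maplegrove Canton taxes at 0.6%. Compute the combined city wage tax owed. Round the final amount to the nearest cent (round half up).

$661.28

Millmont Borough, January 1 – November 10, 2020: 315 days → $40,500 × 1.8% × 315/366 = $627.4180
Maplegrove Canton, November 11 – December 31, 2020: 51 days → $40,500 × 0.6% × 51/366 = $33.8607
Total = $661.2787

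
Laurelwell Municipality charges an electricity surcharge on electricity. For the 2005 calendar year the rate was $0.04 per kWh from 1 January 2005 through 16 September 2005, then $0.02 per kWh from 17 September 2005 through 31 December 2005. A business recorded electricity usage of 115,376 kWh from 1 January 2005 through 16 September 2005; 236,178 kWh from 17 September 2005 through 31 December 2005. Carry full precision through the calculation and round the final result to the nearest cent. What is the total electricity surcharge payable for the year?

1 January – 16 September 2005: 115,376 kWh at $0.04/kWh → $4,615.04
17 September – 31 December 2005: 236,178 kWh at $0.02/kWh → $4,723.56

$9,338.60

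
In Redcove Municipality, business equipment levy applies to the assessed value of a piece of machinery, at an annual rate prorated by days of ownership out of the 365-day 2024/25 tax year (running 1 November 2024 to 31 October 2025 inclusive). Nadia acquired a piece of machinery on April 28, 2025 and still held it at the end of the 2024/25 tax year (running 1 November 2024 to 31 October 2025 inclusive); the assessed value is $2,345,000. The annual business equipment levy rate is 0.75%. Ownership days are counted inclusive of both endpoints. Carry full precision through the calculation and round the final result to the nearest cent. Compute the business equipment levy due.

$9,010.58

Days held (April 28 – October 31, 2025): 187 out of 365
Tax = $2,345,000 × 0.75% × 187/365 = $9,010.5822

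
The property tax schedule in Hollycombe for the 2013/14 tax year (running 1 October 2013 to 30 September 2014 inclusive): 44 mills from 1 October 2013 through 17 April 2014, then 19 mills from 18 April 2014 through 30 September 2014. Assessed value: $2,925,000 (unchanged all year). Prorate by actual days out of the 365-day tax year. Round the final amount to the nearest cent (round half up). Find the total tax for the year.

$95,443.15

1 October 2013 – 17 April 2014: 199 days at 44 mills → $2,925,000 × 4.4% × 199/365 = $70,167.9452
18 April – 30 September 2014: 166 days at 19 mills → $2,925,000 × 1.9% × 166/365 = $25,275.2055
Total = $95,443.1507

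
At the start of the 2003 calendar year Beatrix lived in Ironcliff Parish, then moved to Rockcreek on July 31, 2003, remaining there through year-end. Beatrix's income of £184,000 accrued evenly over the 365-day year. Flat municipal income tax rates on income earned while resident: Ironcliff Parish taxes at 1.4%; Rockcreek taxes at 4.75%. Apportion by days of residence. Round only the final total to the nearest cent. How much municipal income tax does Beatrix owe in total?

Ironcliff Parish, January 1 – July 30, 2003: 211 days → £184,000 × 1.4% × 211/365 = £1,489.1397
Rockcreek, July 31 – December 31, 2003: 154 days → £184,000 × 4.75% × 154/365 = £3,687.5616
Total = £5,176.7014

£5,176.70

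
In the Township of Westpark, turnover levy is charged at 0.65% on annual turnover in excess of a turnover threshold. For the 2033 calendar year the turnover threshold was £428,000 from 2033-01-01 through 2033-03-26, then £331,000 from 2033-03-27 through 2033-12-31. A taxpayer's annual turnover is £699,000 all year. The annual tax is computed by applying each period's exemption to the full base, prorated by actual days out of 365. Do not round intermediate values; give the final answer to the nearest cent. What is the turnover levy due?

£2,245.17

2033-01-01 to 2033-03-26: 85 days, exemption £428,000 → (£699,000 − £428,000) × 0.65% × 85/365 = £410.2123
2033-03-27 to 2033-12-31: 280 days, exemption £331,000 → (£699,000 − £331,000) × 0.65% × 280/365 = £1,834.9589
Total = £2,245.1712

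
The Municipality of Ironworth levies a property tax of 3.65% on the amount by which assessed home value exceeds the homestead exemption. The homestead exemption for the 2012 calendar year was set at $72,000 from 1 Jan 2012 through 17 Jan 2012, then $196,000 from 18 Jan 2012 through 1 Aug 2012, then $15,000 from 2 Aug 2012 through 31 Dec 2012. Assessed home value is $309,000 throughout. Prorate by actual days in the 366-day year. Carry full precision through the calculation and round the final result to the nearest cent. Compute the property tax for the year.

1 Jan – 17 Jan 2012: 17 days, exemption $72,000 → ($309,000 − $72,000) × 3.65% × 17/366 = $401.7992
18 Jan – 1 Aug 2012: 197 days, exemption $196,000 → ($309,000 − $196,000) × 3.65% × 197/366 = $2,220.0178
2 Aug – 31 Dec 2012: 152 days, exemption $15,000 → ($309,000 − $15,000) × 3.65% × 152/366 = $4,456.5902
Total = $7,078.4071

$7,078.41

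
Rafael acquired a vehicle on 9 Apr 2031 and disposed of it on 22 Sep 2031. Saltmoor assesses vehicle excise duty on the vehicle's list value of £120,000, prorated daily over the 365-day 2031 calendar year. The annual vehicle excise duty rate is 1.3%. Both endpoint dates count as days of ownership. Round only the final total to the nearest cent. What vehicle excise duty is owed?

£713.75

Days held (9 Apr – 22 Sep 2031): 167 out of 365
Tax = £120,000 × 1.3% × 167/365 = £713.7534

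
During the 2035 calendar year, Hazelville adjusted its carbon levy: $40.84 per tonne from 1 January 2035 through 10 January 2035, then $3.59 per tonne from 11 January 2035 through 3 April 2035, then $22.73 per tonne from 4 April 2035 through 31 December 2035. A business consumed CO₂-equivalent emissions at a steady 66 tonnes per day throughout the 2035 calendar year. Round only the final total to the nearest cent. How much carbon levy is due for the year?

1 January – 10 January 2035: 10 days × 66 tonnes/day = 660 tonnes at $40.84/tonne → $26,954.40
11 January – 3 April 2035: 83 days × 66 tonnes/day = 5,478 tonnes at $3.59/tonne → $19,666.02
4 April – 31 December 2035: 272 days × 66 tonnes/day = 17,952 tonnes at $22.73/tonne → $408,048.96

$454,669.38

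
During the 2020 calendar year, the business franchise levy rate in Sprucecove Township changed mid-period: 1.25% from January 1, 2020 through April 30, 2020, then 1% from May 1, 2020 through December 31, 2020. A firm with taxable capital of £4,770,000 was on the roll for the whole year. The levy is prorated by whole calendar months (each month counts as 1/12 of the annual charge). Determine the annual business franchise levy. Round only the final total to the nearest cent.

January 1 – April 30, 2020: 4 months at 1.25% → £4,770,000 × 1.25% × 4/12 = £19,875.0000
May 1 – December 31, 2020: 8 months at 1% → £4,770,000 × 1% × 8/12 = £31,800.0000
Total = £51,675.0000

£51,675.00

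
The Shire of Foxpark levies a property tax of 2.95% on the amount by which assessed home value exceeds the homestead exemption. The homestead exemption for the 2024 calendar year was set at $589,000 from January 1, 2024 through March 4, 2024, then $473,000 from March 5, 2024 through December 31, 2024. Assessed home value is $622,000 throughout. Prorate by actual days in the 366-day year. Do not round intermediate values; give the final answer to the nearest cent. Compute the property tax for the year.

January 1 – March 4, 2024: 64 days, exemption $589,000 → ($622,000 − $589,000) × 2.95% × 64/366 = $170.2295
March 5 – December 31, 2024: 302 days, exemption $473,000 → ($622,000 − $473,000) × 2.95% × 302/366 = $3,626.8880
Total = $3,797.1175

$3,797.12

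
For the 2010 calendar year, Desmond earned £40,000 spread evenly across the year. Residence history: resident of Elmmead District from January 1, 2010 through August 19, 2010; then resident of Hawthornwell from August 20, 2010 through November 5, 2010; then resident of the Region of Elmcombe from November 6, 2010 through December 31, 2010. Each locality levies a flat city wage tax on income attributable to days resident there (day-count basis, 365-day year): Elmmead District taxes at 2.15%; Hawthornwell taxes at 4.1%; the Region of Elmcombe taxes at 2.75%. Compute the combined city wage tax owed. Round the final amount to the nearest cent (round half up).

Elmmead District, January 1 – August 19, 2010: 231 days → £40,000 × 2.15% × 231/365 = £544.2740
Hawthornwell, August 20 – November 5, 2010: 78 days → £40,000 × 4.1% × 78/365 = £350.4658
The Region of Elmcombe, November 6 – December 31, 2010: 56 days → £40,000 × 2.75% × 56/365 = £168.7671
Total = £1,063.5068

£1,063.51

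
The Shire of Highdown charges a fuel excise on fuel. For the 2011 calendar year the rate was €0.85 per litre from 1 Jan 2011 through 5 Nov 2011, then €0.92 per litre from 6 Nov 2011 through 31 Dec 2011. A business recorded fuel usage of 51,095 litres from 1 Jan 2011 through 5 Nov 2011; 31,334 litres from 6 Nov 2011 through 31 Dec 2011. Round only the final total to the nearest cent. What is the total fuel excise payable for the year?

€72,258.03

1 Jan – 5 Nov 2011: 51,095 litres at €0.85/litre → €43,430.75
6 Nov – 31 Dec 2011: 31,334 litres at €0.92/litre → €28,827.28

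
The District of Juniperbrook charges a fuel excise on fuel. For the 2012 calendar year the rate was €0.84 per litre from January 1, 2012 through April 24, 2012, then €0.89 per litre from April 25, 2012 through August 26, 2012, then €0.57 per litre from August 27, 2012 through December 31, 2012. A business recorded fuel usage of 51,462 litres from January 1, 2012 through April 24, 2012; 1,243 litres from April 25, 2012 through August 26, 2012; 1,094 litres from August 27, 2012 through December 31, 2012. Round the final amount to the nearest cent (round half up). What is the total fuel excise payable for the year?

€44,957.93

January 1 – April 24, 2012: 51,462 litres at €0.84/litre → €43,228.08
April 25 – August 26, 2012: 1,243 litres at €0.89/litre → €1,106.27
August 27 – December 31, 2012: 1,094 litres at €0.57/litre → €623.58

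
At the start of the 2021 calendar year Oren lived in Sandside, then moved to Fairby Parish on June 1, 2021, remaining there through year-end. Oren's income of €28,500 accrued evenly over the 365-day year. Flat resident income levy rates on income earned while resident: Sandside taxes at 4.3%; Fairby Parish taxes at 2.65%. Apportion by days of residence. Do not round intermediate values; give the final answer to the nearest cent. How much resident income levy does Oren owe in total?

€949.79

Sandside, January 1 – May 31, 2021: 151 days → €28,500 × 4.3% × 151/365 = €506.9877
Fairby Parish, June 1 – December 31, 2021: 214 days → €28,500 × 2.65% × 214/365 = €442.8041
Total = €949.7918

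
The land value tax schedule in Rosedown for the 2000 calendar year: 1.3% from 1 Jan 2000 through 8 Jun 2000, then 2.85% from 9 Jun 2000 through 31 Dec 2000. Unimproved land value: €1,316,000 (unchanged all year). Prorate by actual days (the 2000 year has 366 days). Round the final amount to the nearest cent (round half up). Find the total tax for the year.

1 Jan – 8 Jun 2000: 160 days at 1.3% → €1,316,000 × 1.3% × 160/366 = €7,478.9071
9 Jun – 31 Dec 2000: 206 days at 2.85% → €1,316,000 × 2.85% × 206/366 = €21,109.9344
Total = €28,588.8415

€28,588.84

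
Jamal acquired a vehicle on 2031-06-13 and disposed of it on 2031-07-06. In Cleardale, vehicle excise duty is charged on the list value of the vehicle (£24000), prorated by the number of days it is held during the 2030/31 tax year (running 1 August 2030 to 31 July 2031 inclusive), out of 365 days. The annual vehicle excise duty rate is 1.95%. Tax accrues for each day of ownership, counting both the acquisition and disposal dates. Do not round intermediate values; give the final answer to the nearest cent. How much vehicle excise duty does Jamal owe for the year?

Days held (2031-06-13 to 2031-07-06): 24 out of 365
Tax = £24000 × 1.95% × 24/365 = £30.7726

£30.77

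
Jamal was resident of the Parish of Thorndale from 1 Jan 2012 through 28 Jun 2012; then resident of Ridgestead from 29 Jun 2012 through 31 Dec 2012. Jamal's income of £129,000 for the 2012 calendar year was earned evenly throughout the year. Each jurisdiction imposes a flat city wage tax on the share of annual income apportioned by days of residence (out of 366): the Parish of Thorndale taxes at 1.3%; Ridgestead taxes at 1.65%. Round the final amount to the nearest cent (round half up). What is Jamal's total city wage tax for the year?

The Parish of Thorndale, 1 Jan – 28 Jun 2012: 180 days → £129,000 × 1.3% × 180/366 = £824.7541
Ridgestead, 29 Jun – 31 Dec 2012: 186 days → £129,000 × 1.65% × 186/366 = £1,081.6967
Total = £1,906.4508

£1,906.45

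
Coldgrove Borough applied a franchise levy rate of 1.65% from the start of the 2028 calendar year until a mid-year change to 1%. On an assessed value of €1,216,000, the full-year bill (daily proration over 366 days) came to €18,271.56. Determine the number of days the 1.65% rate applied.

283 days

Let d = days at the first rate; then 366 − d days at the second rate.
€1,216,000 × [1.65%·d + 1%·(366−d)] / 366 = €18,271.56
Solving gives d = 283, so the new rate took effect on 10 October 2028.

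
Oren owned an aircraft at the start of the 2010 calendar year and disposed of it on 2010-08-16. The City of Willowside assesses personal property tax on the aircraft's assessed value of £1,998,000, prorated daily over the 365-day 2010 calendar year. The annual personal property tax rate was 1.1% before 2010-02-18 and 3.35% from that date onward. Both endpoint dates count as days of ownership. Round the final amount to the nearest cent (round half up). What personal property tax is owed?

2010-01-01 to 2010-02-17: 48 days at 1.1% → £1,998,000 × 1.1% × 48/365 = £2,890.2575
2010-02-18 to 2010-08-16: 180 days at 3.35% → £1,998,000 × 3.35% × 180/365 = £33,008.0548
Total = £35,898.3123

£35,898.31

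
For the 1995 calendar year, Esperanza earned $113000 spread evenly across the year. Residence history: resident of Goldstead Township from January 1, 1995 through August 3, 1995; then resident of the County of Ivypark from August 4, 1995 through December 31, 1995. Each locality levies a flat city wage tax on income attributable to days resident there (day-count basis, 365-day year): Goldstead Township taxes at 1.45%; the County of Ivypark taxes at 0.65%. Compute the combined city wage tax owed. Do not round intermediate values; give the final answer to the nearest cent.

Goldstead Township, January 1 – August 3, 1995: 215 days → $113000 × 1.45% × 215/365 = $965.1438
The County of Ivypark, August 4 – December 31, 1995: 150 days → $113000 × 0.65% × 150/365 = $301.8493
Total = $1266.9932

$1266.99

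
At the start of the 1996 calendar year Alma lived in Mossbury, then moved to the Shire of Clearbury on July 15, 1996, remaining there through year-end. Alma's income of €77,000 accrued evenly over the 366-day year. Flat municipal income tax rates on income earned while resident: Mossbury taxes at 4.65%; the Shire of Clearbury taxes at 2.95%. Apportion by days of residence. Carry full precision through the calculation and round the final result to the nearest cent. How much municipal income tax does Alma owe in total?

Mossbury, January 1 – July 14, 1996: 196 days → €77,000 × 4.65% × 196/366 = €1,917.4262
The Shire of Clearbury, July 15 – December 31, 1996: 170 days → €77,000 × 2.95% × 170/366 = €1,055.0683
Total = €2,972.4945

€2,972.49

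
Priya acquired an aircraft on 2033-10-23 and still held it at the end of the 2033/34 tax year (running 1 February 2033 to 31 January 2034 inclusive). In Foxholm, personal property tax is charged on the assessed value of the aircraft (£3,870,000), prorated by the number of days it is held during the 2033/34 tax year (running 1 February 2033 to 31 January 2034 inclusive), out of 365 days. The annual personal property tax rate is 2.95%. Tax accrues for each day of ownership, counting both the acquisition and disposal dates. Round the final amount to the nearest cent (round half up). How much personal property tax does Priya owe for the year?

Days held (2033-10-23 to 2034-01-31): 101 out of 365
Tax = £3,870,000 × 2.95% × 101/365 = £31,590.8630

£31,590.86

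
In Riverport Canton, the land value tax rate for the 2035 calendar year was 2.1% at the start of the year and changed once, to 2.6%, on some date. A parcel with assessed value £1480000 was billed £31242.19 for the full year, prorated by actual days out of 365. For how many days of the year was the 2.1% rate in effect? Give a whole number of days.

357 days

Let d = days at the first rate; then 365 − d days at the second rate.
£1480000 × [2.1%·d + 2.6%·(365−d)] / 365 = £31242.19
Solving gives d = 357, so the new rate took effect on 24 December 2035.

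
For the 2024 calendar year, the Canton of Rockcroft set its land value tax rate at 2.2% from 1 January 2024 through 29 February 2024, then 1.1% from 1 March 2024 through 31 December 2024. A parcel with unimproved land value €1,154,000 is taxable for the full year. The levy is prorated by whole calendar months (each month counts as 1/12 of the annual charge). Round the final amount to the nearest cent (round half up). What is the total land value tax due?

€14,809.67

1 January – 29 February 2024: 2 months at 2.2% → €1,154,000 × 2.2% × 2/12 = €4,231.3333
1 March – 31 December 2024: 10 months at 1.1% → €1,154,000 × 1.1% × 10/12 = €10,578.3333
Total = €14,809.6667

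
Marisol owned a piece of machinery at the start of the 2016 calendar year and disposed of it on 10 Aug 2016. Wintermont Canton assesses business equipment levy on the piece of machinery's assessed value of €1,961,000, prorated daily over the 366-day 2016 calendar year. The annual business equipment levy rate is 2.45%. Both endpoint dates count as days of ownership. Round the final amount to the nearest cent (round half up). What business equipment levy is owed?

€29,273.02

Days held (1 Jan – 10 Aug 2016): 223 out of 366
Tax = €1,961,000 × 2.45% × 223/366 = €29,273.0150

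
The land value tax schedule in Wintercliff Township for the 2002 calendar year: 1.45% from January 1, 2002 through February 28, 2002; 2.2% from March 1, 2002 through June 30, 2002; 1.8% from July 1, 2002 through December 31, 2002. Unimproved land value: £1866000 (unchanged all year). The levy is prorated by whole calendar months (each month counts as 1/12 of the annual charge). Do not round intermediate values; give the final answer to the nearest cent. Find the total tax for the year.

£34987.50

January 1 – February 28, 2002: 2 months at 1.45% → £1866000 × 1.45% × 2/12 = £4509.5000
March 1 – June 30, 2002: 4 months at 2.2% → £1866000 × 2.2% × 4/12 = £13684.0000
July 1 – December 31, 2002: 6 months at 1.8% → £1866000 × 1.8% × 6/12 = £16794.0000
Total = £34987.5000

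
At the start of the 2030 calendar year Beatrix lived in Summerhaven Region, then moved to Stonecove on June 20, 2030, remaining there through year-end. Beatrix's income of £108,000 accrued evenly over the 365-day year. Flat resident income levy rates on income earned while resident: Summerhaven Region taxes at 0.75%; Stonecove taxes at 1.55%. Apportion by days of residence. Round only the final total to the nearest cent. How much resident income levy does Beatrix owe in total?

Summerhaven Region, January 1 – June 19, 2030: 170 days → £108,000 × 0.75% × 170/365 = £377.2603
Stonecove, June 20 – December 31, 2030: 195 days → £108,000 × 1.55% × 195/365 = £894.3288
Total = £1,271.5890

£1,271.59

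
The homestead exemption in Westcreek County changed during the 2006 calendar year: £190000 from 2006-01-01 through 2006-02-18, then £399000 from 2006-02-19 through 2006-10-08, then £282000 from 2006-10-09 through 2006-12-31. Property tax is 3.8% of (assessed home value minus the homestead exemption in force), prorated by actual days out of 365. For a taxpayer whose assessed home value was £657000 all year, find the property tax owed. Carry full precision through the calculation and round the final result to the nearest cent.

£11893.38

2006-01-01 to 2006-02-18: 49 days, exemption £190000 → (£657000 − £190000) × 3.8% × 49/365 = £2382.3397
2006-02-19 to 2006-10-08: 232 days, exemption £399000 → (£657000 − £399000) × 3.8% × 232/365 = £6231.5836
2006-10-09 to 2006-12-31: 84 days, exemption £282000 → (£657000 − £282000) × 3.8% × 84/365 = £3279.4521
Total = £11893.3753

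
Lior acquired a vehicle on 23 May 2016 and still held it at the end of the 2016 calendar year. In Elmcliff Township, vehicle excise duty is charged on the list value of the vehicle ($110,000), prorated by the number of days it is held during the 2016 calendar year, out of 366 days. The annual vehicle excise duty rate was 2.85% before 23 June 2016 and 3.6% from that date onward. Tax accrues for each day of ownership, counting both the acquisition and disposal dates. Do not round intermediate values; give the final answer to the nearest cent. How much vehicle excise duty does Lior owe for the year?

$2,342.91

23 May – 22 June 2016: 31 days at 2.85% → $110,000 × 2.85% × 31/366 = $265.5328
23 June – 31 December 2016: 192 days at 3.6% → $110,000 × 3.6% × 192/366 = $2,077.3770
Total = $2,342.9098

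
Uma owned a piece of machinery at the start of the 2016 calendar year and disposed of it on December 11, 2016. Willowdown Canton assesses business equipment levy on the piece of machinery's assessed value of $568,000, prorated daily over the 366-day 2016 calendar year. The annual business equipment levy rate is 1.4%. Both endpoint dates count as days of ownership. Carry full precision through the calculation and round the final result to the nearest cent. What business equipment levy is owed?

$7,517.46

Days held (January 1 – December 11, 2016): 346 out of 366
Tax = $568,000 × 1.4% × 346/366 = $7,517.4645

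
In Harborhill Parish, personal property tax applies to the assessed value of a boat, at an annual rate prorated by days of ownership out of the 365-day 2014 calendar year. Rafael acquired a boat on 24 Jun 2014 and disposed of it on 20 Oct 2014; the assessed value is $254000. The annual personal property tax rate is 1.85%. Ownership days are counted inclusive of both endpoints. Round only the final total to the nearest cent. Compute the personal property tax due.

Days held (24 Jun – 20 Oct 2014): 119 out of 365
Tax = $254000 × 1.85% × 119/365 = $1532.0027

$1532.00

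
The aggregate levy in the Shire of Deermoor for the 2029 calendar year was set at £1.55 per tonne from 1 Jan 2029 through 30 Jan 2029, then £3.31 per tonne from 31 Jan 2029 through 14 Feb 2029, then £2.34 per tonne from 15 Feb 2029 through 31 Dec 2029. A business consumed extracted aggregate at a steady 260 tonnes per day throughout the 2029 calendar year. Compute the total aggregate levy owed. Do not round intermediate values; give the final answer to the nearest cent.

£219,687.00

1 Jan – 30 Jan 2029: 30 days × 260 tonnes/day = 7,800 tonnes at £1.55/tonne → £12,090.00
31 Jan – 14 Feb 2029: 15 days × 260 tonnes/day = 3,900 tonnes at £3.31/tonne → £12,909.00
15 Feb – 31 Dec 2029: 320 days × 260 tonnes/day = 83,200 tonnes at £2.34/tonne → £194,688.00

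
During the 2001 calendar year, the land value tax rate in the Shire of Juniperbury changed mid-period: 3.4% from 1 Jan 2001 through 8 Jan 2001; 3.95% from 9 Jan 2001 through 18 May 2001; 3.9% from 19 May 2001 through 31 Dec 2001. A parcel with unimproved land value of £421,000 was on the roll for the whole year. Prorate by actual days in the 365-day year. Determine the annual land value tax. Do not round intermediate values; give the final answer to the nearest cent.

£16,447.84

1 Jan – 8 Jan 2001: 8 days at 3.4% → £421,000 × 3.4% × 8/365 = £313.7315
9 Jan – 18 May 2001: 130 days at 3.95% → £421,000 × 3.95% × 130/365 = £5,922.8356
19 May – 31 Dec 2001: 227 days at 3.9% → £421,000 × 3.9% × 227/365 = £10,211.2685
Total = £16,447.8356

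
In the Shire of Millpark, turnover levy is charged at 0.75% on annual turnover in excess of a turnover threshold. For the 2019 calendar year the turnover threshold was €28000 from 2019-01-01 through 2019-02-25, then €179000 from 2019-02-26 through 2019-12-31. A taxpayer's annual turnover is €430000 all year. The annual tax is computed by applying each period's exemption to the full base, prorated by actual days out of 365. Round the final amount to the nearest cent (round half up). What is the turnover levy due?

2019-01-01 to 2019-02-25: 56 days, exemption €28000 → (€430000 − €28000) × 0.75% × 56/365 = €462.5753
2019-02-26 to 2019-12-31: 309 days, exemption €179000 → (€430000 − €179000) × 0.75% × 309/365 = €1593.6781
Total = €2056.2534

€2056.25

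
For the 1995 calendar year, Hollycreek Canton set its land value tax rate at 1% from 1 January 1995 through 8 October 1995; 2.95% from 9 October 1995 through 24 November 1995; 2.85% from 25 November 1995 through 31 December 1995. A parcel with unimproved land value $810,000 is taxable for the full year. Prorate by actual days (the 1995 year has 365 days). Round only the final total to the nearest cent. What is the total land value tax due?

$11,652.90

1 January – 8 October 1995: 281 days at 1% → $810,000 × 1% × 281/365 = $6,235.8904
9 October – 24 November 1995: 47 days at 2.95% → $810,000 × 2.95% × 47/365 = $3,076.8904
25 November – 31 December 1995: 37 days at 2.85% → $810,000 × 2.85% × 37/365 = $2,340.1233
Total = $11,652.9041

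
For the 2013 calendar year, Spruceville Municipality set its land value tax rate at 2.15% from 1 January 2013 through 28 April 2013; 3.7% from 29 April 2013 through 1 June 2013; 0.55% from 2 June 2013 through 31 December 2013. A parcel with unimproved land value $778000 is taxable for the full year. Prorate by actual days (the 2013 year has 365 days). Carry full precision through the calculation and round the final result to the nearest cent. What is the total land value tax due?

1 January – 28 April 2013: 118 days at 2.15% → $778000 × 2.15% × 118/365 = $5407.6329
29 April – 1 June 2013: 34 days at 3.7% → $778000 × 3.7% × 34/365 = $2681.4356
2 June – 31 December 2013: 213 days at 0.55% → $778000 × 0.55% × 213/365 = $2497.0603
Total = $10586.1288

$10586.13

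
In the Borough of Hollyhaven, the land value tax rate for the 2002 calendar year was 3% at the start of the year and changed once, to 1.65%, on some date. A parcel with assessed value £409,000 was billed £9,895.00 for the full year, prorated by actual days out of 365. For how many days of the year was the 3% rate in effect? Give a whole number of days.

Let d = days at the first rate; then 365 − d days at the second rate.
£409,000 × [3%·d + 1.65%·(365−d)] / 365 = £9,895.00
Solving gives d = 208, so the new rate took effect on 28 Jul 2002.

208 days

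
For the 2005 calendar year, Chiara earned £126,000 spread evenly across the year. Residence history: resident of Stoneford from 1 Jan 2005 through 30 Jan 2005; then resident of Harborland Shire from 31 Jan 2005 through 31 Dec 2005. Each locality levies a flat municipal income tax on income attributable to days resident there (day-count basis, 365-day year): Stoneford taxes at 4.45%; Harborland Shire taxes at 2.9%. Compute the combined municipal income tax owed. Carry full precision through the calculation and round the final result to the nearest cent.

£3,814.52

Stoneford, 1 Jan – 30 Jan 2005: 30 days → £126,000 × 4.45% × 30/365 = £460.8493
Harborland Shire, 31 Jan – 31 Dec 2005: 335 days → £126,000 × 2.9% × 335/365 = £3,353.6712
Total = £3,814.5205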